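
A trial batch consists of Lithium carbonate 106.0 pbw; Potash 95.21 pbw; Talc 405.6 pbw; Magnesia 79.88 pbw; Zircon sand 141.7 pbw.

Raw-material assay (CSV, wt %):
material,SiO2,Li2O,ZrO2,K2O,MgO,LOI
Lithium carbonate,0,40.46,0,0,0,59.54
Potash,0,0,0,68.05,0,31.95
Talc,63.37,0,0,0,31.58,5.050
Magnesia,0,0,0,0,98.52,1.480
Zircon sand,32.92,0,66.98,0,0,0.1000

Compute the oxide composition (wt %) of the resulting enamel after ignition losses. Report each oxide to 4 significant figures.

The intermediate values are shown rounded to four significant figures in the working — the working math keeps full float precision from first step to last. Exactly one rounding lands on each reported number — derived quantities, which include ignition loss, five oxide percentages, yield, the totals, glass mass, are recomputed in exact precision, as quoted within the problem or the answer, using the weight values per 713.1 pbw of glass.
What the batch supplies per oxide:
  SiO2: 405.6·0.6337 + 141.7·0.3292 = 303.7 pbw
  Li2O: 106.0·0.4046 = 42.89 pbw
  ZrO2: 141.7·0.6698 = 94.91 pbw
  K2O: 95.21·0.6805 = 64.79 pbw
  MgO: 405.6·0.3158 + 79.88·0.9852 = 206.8 pbw
LOI: 106.0·0.5954 + 95.21·0.3195 + 405.6·0.05050 + 79.88·0.01480 + 141.7·0.001000 = 115.3 pbw
Resulting glass, batch − LOI: 828.4 − 115.3 = 713.1 pbw (consistent with Σ oxide mass)
percent share: oxide ÷ glass, ×100

Glass mass = 713.1 pbw (batch 828.4 − LOI 115.3).
Composition: SiO2 42.59%, Li2O 6.015%, ZrO2 13.31%, K2O 9.086%, MgO 29.00%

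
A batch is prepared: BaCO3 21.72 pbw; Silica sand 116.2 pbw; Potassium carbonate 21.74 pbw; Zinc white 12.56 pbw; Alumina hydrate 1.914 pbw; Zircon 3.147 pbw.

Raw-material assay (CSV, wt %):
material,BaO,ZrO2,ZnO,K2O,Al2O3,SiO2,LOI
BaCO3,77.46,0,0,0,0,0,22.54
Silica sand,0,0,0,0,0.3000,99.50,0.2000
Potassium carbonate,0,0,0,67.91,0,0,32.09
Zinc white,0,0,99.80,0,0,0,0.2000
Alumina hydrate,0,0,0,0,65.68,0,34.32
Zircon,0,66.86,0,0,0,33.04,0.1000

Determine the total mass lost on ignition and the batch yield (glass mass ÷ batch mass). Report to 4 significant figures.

Working values appear (rounded to 4 significant figures) in the printout; the working math keeps exact precision through the solve — every reported result takes exactly one rounding; the derived quantities (yield, LOI, glass mass, totals, the six compositions) are carried in full precision from the batch weights at 164.5 pbw of glass exactly as printed in question or answer.
Each material's LOI contribution:
  BaCO3: 21.72 × 0.2254 = 4.896 pbw
  Silica sand: 116.2 × 0.002000 = 0.2324 pbw
  Potassium carbonate: 21.74 × 0.3209 = 6.976 pbw
  Zinc white: 12.56 × 0.002000 = 0.02512 pbw
  Alumina hydrate: 1.914 × 0.3432 = 0.6569 pbw
  Zircon: 3.147 × 0.001000 = 0.003147 pbw
Total LOI = 12.79 pbw
Glass = batch − LOI = 177.3 − 12.79 = 164.5 pbw

LOI loss = 12.79 pbw; glass = 164.5 pbw; yield = 92.79%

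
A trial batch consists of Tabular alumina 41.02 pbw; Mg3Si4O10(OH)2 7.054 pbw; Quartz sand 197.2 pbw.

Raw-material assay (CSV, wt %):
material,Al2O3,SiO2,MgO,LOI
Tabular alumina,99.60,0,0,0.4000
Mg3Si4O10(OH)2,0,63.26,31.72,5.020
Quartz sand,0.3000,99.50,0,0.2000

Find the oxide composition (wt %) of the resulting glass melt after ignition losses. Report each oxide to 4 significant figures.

Intermediates are shown rounded off to 4 significant figures in the printout — each numeric step carries full precision in every operation; each reported figure undergoes a single rounding — the derived quantities, including the yield, the totals, the three compositions, glass mass, LOI, are computed starting from the weights per 244.4 pbw of glass at full float precision as quoted within the problem or answer text.
Delivered oxide masses:
  Al2O3: 41.02·0.9960 + 197.2·0.003000 = 41.45 pbw
  SiO2: 7.054·0.6326 + 197.2·0.9950 = 200.7 pbw
  MgO: 7.054·0.3172 = 2.238 pbw
LOI: 41.02·0.004000 + 7.054·0.05020 + 197.2·0.002000 = 0.9126 pbw
batch − LOI leaves glass = 245.3 − 0.9126 = 244.4 pbw (consistent with Σ oxide mass)
percent share: oxide ÷ glass, ×100

Glass mass = 244.4 pbw (batch 245.3 − LOI 0.9126).
Composition: Al2O3 16.96%, SiO2 82.12%, MgO 0.9157%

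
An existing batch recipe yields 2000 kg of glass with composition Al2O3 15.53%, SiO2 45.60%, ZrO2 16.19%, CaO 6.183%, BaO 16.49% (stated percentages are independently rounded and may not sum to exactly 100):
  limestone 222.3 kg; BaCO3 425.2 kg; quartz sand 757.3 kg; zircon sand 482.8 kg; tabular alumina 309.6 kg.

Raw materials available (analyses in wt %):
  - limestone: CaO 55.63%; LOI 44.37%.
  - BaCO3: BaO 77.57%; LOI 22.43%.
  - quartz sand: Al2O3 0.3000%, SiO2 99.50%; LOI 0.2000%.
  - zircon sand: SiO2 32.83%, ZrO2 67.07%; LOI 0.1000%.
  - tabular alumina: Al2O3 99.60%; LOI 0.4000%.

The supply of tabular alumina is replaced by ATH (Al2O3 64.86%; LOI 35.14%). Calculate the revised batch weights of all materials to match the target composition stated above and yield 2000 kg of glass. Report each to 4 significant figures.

Revised batch per 2000 kg glass:
  limestone: 222.3 kg
  BaCO3: 425.2 kg
  quartz sand: 757.3 kg
  zircon sand: 482.8 kg
  ATH: 475.4 kg
Total batch = 2363 kg; LOI loss = 363.1 kg

Every computation maintains full precision all the way through; mid-chain values are shown rounded to four significant digits as written; each reported number carries a single rounding. All derived quantities, including the five compositions, totals, the yield, ignition loss, glass mass, are computed starting from the weights for 2000 kg of glass at full float precision, exactly as shown in the problem or answer text.
Target masses of each oxide per 2000 kg glass:
  Al2O3: 15.53% × 2000 = 310.6 kg
  SiO2: 45.60% × 2000 = 912.0 kg
  ZrO2: 16.19% × 2000 = 323.8 kg
  CaO: 6.183% × 2000 = 123.7 kg
  BaO: 16.49% × 2000 = 329.8 kg
Checking each oxide sum working from each reported weight, on the stated basis (target by target, the sums agree net of answer rounding effects):
  Al2O3: 757.3·0.003000 + 475.4·0.6486 = 310.6 kg (target 310.6 kg)
  SiO2: 757.3·0.9950 + 482.8·0.3283 = 912.0 kg (target 912.0 kg)
  ZrO2: 482.8·0.6707 = 323.8 kg (target 323.8 kg)
  CaO: 222.3·0.5563 = 123.7 kg (target 123.7 kg)
  BaO: 425.2·0.7757 = 329.8 kg (target 329.8 kg)
Glass-mass sanity pass: batch Σ − ignition loss = 2000 kg (the Σ of target masses is 2000 kg; the stated basis being 2000 kg — a pure rounding effect).
Batch total: Σ batch = 2363 kg; LOI removed, Σ of batch·LOI: 363.1 kg; as yield: glass ÷ batch → 84.64%.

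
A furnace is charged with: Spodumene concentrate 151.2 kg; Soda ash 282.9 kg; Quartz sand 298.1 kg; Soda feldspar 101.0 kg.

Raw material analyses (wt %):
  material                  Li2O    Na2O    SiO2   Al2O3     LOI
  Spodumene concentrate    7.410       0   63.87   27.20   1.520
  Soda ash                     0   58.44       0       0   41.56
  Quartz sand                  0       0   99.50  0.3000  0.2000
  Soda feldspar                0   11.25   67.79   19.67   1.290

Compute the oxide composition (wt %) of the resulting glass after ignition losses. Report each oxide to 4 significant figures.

Glass mass = 711.4 kg (batch 833.2 − LOI 121.8).
Composition: Li2O 1.575%, Na2O 24.84%, SiO2 64.89%, Al2O3 8.699%

In-progress results appear, with 4-significant-digit rounding, in the working — each numeric step holds full float precision in every operation — each reported number carries a single rounding; the derived quantities, including ignition loss, totals, the yield, glass mass, four oxide percentages, are computed from the weighed amounts at 711.4 kg of glass at exact precision, precisely as stated by the problem or the answer.
Oxide masses out of the charge:
  Li2O: 151.2·0.07410 = 11.20 kg
  Na2O: 282.9·0.5844 + 101.0·0.1125 = 176.7 kg
  SiO2: 151.2·0.6387 + 298.1·0.9950 + 101.0·0.6779 = 461.6 kg
  Al2O3: 151.2·0.2720 + 298.1·0.003000 + 101.0·0.1967 = 61.89 kg
LOI: 151.2·0.01520 + 282.9·0.4156 + 298.1·0.002000 + 101.0·0.01290 = 121.8 kg
The glass mass, total less LOI, = 833.2 − 121.8 = 711.4 kg (the oxide masses sum to this)
each oxide over glass, ×100, is wt %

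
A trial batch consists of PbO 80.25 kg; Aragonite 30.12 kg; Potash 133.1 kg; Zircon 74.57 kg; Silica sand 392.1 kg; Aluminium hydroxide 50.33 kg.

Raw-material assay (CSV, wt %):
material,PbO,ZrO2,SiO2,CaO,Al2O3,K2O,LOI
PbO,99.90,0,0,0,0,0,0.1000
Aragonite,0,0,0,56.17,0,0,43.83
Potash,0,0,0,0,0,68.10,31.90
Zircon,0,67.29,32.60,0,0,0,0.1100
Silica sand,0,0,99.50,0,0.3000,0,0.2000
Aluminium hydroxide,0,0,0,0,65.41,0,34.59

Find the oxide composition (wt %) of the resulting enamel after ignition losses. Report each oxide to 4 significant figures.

Exact precision is held through every step. Working values appear rounded to four significant figures alongside each step. Every reported number receives exactly one rounding. Derived quantities, which include yield, LOI, net glass mass, six oxide percentages, the totals, are rebuilt at full float precision, as quoted within the problem or the answer, using the weight values for 686.5 kg of glass.
Oxide-by-oxide delivered mass:
  PbO: 80.25·0.9990 = 80.17 kg
  ZrO2: 74.57·0.6729 = 50.18 kg
  SiO2: 74.57·0.3260 + 392.1·0.9950 = 414.4 kg
  CaO: 30.12·0.5617 = 16.92 kg
  Al2O3: 392.1·0.003000 + 50.33·0.6541 = 34.10 kg
  K2O: 133.1·0.6810 = 90.64 kg
LOI: 80.25·0.001000 + 30.12·0.4383 + 133.1·0.3190 + 74.57·0.001100 + 392.1·0.002000 + 50.33·0.3459 = 74.02 kg
Glass mass = batch − LOI = 760.5 − 74.02 = 686.5 kg (consistent with Σ oxide mass)
percent by weight: oxide/glass ×100

Glass mass = 686.5 kg (batch 760.5 − LOI 74.02).
Composition: PbO 11.68%, ZrO2 7.310%, SiO2 60.38%, CaO 2.465%, Al2O3 4.967%, K2O 13.20%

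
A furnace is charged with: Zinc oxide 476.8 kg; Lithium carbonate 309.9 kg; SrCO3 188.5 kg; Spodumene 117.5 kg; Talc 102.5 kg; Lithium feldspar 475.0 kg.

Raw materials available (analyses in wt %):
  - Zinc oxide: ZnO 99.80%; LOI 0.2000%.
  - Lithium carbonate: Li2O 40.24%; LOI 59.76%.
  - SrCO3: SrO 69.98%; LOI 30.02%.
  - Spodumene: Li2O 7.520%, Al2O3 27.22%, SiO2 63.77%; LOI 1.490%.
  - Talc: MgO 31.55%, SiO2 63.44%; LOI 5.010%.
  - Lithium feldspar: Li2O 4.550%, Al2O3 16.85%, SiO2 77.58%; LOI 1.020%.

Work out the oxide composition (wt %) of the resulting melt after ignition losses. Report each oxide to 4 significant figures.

Glass mass = 1416 kg (batch 1670 − LOI 254.5).
Composition: Li2O 10.96%, MgO 2.284%, Al2O3 7.913%, ZnO 33.61%, SrO 9.318%, SiO2 35.92%

Mid-chain values are printed with 4-significant-figure rounding between the steps — all arithmetic holds full float precision through every step; exactly one rounding goes into every reported number — all derived quantities (LOI, glass mass, the totals, six oxide percentages, yield) are re-derived at full precision starting from the weights on 1416 kg of glass as quoted within the problem or the answer.
Oxide-by-oxide delivered mass:
  Li2O: 309.9·0.4024 + 117.5·0.07520 + 475.0·0.04550 = 155.2 kg
  MgO: 102.5·0.3155 = 32.34 kg
  Al2O3: 117.5·0.2722 + 475.0·0.1685 = 112.0 kg
  ZnO: 476.8·0.9980 = 475.8 kg
  SrO: 188.5·0.6998 = 131.9 kg
  SiO2: 117.5·0.6377 + 102.5·0.6344 + 475.0·0.7758 = 508.5 kg
LOI: 476.8·0.002000 + 309.9·0.5976 + 188.5·0.3002 + 117.5·0.01490 + 102.5·0.05010 + 475.0·0.01020 = 254.5 kg
Net of LOI, the glass mass = 1670 − 254.5 = 1416 kg (= the summed oxide contributions)
each wt % is 100 × oxide ÷ glass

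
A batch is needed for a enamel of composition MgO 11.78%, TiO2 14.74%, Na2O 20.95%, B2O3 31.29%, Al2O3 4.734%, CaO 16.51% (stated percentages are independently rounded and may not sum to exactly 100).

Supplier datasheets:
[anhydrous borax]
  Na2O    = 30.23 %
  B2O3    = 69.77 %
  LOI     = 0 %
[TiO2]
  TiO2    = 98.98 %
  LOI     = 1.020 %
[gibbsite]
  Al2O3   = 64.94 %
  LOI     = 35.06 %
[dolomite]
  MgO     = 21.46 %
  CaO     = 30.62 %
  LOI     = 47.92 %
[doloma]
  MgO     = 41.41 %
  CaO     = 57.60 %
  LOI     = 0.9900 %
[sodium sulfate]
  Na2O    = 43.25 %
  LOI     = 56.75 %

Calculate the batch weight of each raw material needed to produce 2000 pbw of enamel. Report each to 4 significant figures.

Rounding to 4 significant figures applies to each working value as shown. Every computation carries exact precision at all times. A single rounding yields each reported number; all derived quantities, which include the totals, yield, glass mass, LOI, the six compositions, are rebuilt at exact precision, as written in either problem or answer, starting from the weights for 2000 pbw of glass.
Per-oxide target masses for 2000 pbw enamel:
  MgO: 11.78% × 2000 = 235.6 pbw
  TiO2: 14.74% × 2000 = 294.8 pbw
  Na2O: 20.95% × 2000 = 419.0 pbw
  B2O3: 31.29% × 2000 = 625.8 pbw
  Al2O3: 4.734% × 2000 = 94.68 pbw
  CaO: 16.51% × 2000 = 330.2 pbw
Per-oxide balance check with the batch weights as given, at the basis given (each sum matches its target mass modulo rounding of the values):
  MgO: 323.2·0.2146 + 401.5·0.4141 = 235.6 pbw (target 235.6 pbw)
  TiO2: 297.8·0.9898 = 294.8 pbw (target 294.8 pbw)
  Na2O: 896.9·0.3023 + 341.9·0.4325 = 419.0 pbw (target 419.0 pbw)
  B2O3: 896.9·0.6977 = 625.8 pbw (target 625.8 pbw)
  Al2O3: 145.8·0.6494 = 94.68 pbw (target 94.68 pbw)
  CaO: 323.2·0.3062 + 401.5·0.5760 = 330.2 pbw (target 330.2 pbw)
Consistency of the glass mass: net batch after ignition = 2000 pbw (per-oxide target masses sum to 2000 pbw; versus the stated basis of 2000 pbw — gaps are rounding artifacts).
Batch grand total — Σ batch = 2407 pbw; ignition loss, Σ(batch × LOI) = 407.0 pbw; the yield ratio, glass ÷ batch: 83.09%.

Batch per 2000 pbw enamel:
  anhydrous borax: 896.9 pbw
  TiO2: 297.8 pbw
  gibbsite: 145.8 pbw
  dolomite: 323.2 pbw
  doloma: 401.5 pbw
  sodium sulfate: 341.9 pbw
Total batch = 2407 pbw; LOI loss = 407.0 pbw; yield = 83.09%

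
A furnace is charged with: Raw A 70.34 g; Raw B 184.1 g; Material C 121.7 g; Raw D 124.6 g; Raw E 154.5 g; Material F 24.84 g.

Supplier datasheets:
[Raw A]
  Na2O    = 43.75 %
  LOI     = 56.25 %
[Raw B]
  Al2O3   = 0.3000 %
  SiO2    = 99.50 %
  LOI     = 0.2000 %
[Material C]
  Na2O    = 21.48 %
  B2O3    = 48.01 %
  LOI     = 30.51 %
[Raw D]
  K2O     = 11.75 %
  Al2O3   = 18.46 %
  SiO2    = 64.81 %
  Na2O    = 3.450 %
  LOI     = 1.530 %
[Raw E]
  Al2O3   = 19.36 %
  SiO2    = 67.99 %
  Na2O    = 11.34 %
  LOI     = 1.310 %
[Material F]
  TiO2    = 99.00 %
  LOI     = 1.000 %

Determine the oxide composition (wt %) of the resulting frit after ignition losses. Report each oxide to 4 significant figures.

Rounding to four significant figures extends to each in-between result as shown. Full precision is maintained at each step. A single rounding finalizes each reported result — the derived quantities, which include the totals, ignition loss, six oxide percentages, glass mass, yield, are carried at exact precision, precisely as stated by either problem or answer, starting from the weights on 598.8 g of glass.
Mass of each oxide from the mix:
  K2O: 124.6·0.1175 = 14.64 g
  Al2O3: 184.1·0.003000 + 124.6·0.1846 + 154.5·0.1936 = 53.46 g
  SiO2: 184.1·0.9950 + 124.6·0.6481 + 154.5·0.6799 = 369.0 g
  Na2O: 70.34·0.4375 + 121.7·0.2148 + 124.6·0.03450 + 154.5·0.1134 = 78.73 g
  B2O3: 121.7·0.4801 = 58.43 g
  TiO2: 24.84·0.9900 = 24.59 g
LOI: 70.34·0.5625 + 184.1·0.002000 + 121.7·0.3051 + 124.6·0.01530 + 154.5·0.01310 + 24.84·0.01000 = 81.24 g
Net of LOI, the glass mass = 680.1 − 81.24 = 598.8 g (the oxide masses sum to this)
oxide / glass × 100 gives the wt %

Glass mass = 598.8 g (batch 680.1 − LOI 81.24).
Composition: K2O 2.445%, Al2O3 8.928%, SiO2 61.62%, Na2O 13.15%, B2O3 9.757%, TiO2 4.107%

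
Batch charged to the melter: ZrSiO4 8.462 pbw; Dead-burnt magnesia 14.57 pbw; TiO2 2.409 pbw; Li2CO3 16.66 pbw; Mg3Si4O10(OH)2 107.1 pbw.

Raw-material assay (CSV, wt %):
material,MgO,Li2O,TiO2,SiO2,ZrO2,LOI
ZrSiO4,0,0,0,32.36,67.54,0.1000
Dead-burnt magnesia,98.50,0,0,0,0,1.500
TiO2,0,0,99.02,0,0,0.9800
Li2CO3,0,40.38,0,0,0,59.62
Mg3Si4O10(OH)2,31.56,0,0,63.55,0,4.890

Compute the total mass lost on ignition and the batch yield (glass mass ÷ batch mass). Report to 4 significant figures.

Intermediates are displayed (rounded to 4 significant figures) at each printed step; all internal work runs at exact precision end to end. Each reported value sees exactly one rounding — all derived quantities (LOI, totals, net glass mass, yield, the five compositions) are computed in exact precision from the batch weights per 133.8 pbw of glass exactly as printed in question or answer.
Material-by-material LOI:
  ZrSiO4: 8.462 × 0.001000 = 0.008462 pbw
  Dead-burnt magnesia: 14.57 × 0.01500 = 0.2185 pbw
  TiO2: 2.409 × 0.009800 = 0.02361 pbw
  Li2CO3: 16.66 × 0.5962 = 9.933 pbw
  Mg3Si4O10(OH)2: 107.1 × 0.04890 = 5.237 pbw
Total LOI = 15.42 pbw
Glass = batch − LOI = 149.2 − 15.42 = 133.8 pbw

LOI loss = 15.42 pbw; glass = 133.8 pbw; yield = 89.66%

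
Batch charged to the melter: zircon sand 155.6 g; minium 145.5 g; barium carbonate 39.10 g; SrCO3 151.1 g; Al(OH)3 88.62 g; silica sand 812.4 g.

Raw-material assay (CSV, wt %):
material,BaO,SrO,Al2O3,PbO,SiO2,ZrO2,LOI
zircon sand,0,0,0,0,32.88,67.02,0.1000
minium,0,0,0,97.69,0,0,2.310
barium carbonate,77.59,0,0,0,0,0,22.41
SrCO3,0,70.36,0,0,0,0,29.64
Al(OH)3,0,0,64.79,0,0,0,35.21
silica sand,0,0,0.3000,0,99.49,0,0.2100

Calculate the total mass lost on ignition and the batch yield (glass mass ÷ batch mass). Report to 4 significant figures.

LOI loss = 89.97 g; glass = 1302 g; yield = 93.54%

Every computation carries exact precision through every step — in-progress results are printed rounded off to 4 significant digits across the worked steps — each reported result carries a single rounding — the derived quantities (ignition loss, six oxide percentages, the totals, yield, glass mass) are re-derived in exact precision using the weight values for 1302 g of glass, precisely as stated by the question or the answer.
Material-by-material LOI:
  zircon sand: 155.6 × 0.001000 = 0.1556 g
  minium: 145.5 × 0.02310 = 3.361 g
  barium carbonate: 39.10 × 0.2241 = 8.762 g
  SrCO3: 151.1 × 0.2964 = 44.79 g
  Al(OH)3: 88.62 × 0.3521 = 31.20 g
  silica sand: 812.4 × 0.002100 = 1.706 g
Total LOI = 89.97 g
Glass = batch − LOI = 1392 − 89.97 = 1302 g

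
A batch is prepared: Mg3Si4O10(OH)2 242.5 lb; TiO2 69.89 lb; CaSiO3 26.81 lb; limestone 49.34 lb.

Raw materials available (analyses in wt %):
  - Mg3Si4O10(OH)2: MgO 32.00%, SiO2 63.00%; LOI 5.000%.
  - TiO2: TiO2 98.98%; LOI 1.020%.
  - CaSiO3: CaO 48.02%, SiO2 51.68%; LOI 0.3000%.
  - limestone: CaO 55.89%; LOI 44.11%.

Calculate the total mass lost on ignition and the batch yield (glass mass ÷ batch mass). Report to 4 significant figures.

LOI loss = 34.68 lb; glass = 353.9 lb; yield = 91.07%

In-progress results are displayed, rounded to 4 significant digits, at each printed step — all arithmetic runs at exact precision all the way through; a single rounding yields each reported figure. The derived quantities are re-derived at exact precision (yield, the totals, four oxide percentages, LOI, net glass mass) using the weight values per 353.9 lb of glass precisely as stated by the problem or answer text.
Per-material ignition loss:
  Mg3Si4O10(OH)2: 242.5 × 0.05000 = 12.12 lb
  TiO2: 69.89 × 0.01020 = 0.7129 lb
  CaSiO3: 26.81 × 0.003000 = 0.08043 lb
  limestone: 49.34 × 0.4411 = 21.76 lb
Total LOI = 34.68 lb
Glass = batch − LOI = 388.5 − 34.68 = 353.9 lb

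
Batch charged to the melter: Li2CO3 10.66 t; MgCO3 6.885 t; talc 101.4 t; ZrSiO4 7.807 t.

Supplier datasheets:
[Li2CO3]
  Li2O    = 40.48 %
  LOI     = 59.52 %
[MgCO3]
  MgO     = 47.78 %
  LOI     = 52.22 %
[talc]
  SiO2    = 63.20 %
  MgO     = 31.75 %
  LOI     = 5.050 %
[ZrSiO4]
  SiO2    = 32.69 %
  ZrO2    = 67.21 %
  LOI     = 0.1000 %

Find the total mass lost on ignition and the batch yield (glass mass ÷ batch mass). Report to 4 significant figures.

All internal work holds full float precision all the way through; in-progress results are printed (rounded to 4 significant figures) within the worked lines; every reported value takes a single rounding. All derived quantities, which include totals, the yield, the four compositions, net glass mass, ignition loss, are recomputed in full precision, as written in either problem or answer, using the weight values on 111.7 t of glass.
LOI of each material in turn:
  Li2CO3: 10.66 × 0.5952 = 6.345 t
  MgCO3: 6.885 × 0.5222 = 3.595 t
  talc: 101.4 × 0.05050 = 5.121 t
  ZrSiO4: 7.807 × 0.001000 = 0.007807 t
Total LOI = 15.07 t
Glass = batch − LOI = 126.8 − 15.07 = 111.7 t

LOI loss = 15.07 t; glass = 111.7 t; yield = 88.11%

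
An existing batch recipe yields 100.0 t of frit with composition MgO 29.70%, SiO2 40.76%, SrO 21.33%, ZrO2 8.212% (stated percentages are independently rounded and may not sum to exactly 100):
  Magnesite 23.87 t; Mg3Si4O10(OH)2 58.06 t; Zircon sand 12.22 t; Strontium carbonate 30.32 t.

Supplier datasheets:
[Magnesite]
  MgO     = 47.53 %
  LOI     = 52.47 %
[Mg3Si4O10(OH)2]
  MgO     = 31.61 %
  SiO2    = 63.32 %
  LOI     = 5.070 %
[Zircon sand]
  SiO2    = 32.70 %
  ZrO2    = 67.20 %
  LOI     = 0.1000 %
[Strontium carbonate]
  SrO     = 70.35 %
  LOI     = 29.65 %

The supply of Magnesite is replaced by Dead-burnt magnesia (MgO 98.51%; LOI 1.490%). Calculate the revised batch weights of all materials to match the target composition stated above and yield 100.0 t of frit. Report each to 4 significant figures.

Working values are displayed rounded to 4 significant figures in the printout. All arithmetic runs at full precision from start to finish — every reported number is rounded exactly once; all derived quantities, which include glass mass, yield, ignition loss, four oxide percentages, totals, are recomputed in full float precision, as they appear in the problem or the answer, using the weight values at 100.0 t of glass.
Oxide-by-oxide targets in 100.0 t frit:
  MgO: 29.70% × 100.0 = 29.70 t
  SiO2: 40.76% × 100.0 = 40.76 t
  SrO: 21.33% × 100.0 = 21.33 t
  ZrO2: 8.212% × 100.0 = 8.212 t
Balance tally, oxide-wise, using the reported weights, per the basis as stated (sum by sum, the targets are met up to rounding of the answer):
  MgO: 11.52·0.9851 + 58.06·0.3161 = 29.70 t (target 29.70 t)
  SiO2: 58.06·0.6332 + 12.22·0.3270 = 40.76 t (target 40.76 t)
  SrO: 30.32·0.7035 = 21.33 t (target 21.33 t)
  ZrO2: 12.22·0.6720 = 8.212 t (target 8.212 t)
Consistency of the glass mass: total batch − LOI = 100.0 t (the Σ of target masses is 100.0 t; with the basis standing at 100.0 t — gaps are rounding artifacts).
Whole-batch sum: Σ batch = 112.1 t; the LOI term Σ batch·LOI equals 12.12 t; glass ÷ batch gives a yield of 89.19%.

Revised batch per 100.0 t frit:
  Dead-burnt magnesia: 11.52 t
  Mg3Si4O10(OH)2: 58.06 t
  Zircon sand: 12.22 t
  Strontium carbonate: 30.32 t
Total batch = 112.1 t; LOI loss = 12.12 t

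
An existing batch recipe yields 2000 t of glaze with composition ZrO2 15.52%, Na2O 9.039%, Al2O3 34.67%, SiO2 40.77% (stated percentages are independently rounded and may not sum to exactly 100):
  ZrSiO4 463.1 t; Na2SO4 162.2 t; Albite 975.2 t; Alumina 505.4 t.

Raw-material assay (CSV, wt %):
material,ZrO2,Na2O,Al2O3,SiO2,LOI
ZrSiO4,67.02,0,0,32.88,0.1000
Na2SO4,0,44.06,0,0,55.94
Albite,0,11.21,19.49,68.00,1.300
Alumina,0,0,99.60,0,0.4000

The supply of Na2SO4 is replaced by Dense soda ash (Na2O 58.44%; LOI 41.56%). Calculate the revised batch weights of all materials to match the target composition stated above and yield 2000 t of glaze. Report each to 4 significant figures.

Revised batch per 2000 t glaze:
  ZrSiO4: 463.1 t
  Dense soda ash: 122.3 t
  Albite: 975.2 t
  Alumina: 505.4 t
Total batch = 2066 t; LOI loss = 65.99 t

Values along the way are shown, rounded to four significant figures, within the worked lines — each numeric step runs at full float precision through every step. Each reported number sees exactly one rounding; all derived quantities are carried starting from the weights for 2000 t of glass in full float precision (glass mass, four oxide percentages, the totals, yield, LOI) as set out in the problem or answer text.
Target oxide masses per 2000 t glaze:
  ZrO2: 15.52% × 2000 = 310.4 t
  Na2O: 9.039% × 2000 = 180.8 t
  Al2O3: 34.67% × 2000 = 693.4 t
  SiO2: 40.77% × 2000 = 815.4 t
Oxide-by-oxide audit per the reported batch figures, per the basis as stated (delivered sums recover each target up to rounding of the answer):
  ZrO2: 463.1·0.6702 = 310.4 t (target 310.4 t)
  Na2O: 122.3·0.5844 + 975.2·0.1121 = 180.8 t (target 180.8 t)
  Al2O3: 975.2·0.1949 + 505.4·0.9960 = 693.4 t (target 693.4 t)
  SiO2: 463.1·0.3288 + 975.2·0.6800 = 815.4 t (target 815.4 t)
Glass-mass bookkeeping: batch Σ − ignition loss = 2000 t (the targets, summed, come to 2000 t; versus the stated basis of 2000 t — rounding explains the deltas).
Total batch = Σ batch = 2066 t; loss to ignition Σ batch·LOI = 65.99 t; yield, glass over the total, = 96.81%.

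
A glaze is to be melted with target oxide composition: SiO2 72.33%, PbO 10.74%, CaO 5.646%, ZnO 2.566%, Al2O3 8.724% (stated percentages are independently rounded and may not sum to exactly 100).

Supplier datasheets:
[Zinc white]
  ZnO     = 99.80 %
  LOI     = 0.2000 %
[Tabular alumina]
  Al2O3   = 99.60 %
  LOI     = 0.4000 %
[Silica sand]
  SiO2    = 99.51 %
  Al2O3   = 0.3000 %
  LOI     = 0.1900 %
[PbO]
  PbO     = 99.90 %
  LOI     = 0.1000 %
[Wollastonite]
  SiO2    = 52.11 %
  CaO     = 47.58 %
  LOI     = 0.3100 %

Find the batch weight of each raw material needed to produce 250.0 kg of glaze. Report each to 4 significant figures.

Each numeric step carries full precision in every operation; intermediates are displayed rounded to four significant figures in the working. Exactly one rounding is applied to each reported result. All derived quantities (glass mass, five oxide percentages, ignition loss, totals, the yield) are recomputed at full float precision from the weighed amounts for 250.0 kg of glass as quoted within either problem or answer.
The oxide mass targets at 250.0 kg glaze:
  SiO2: 72.33% × 250.0 = 180.8 kg
  PbO: 10.74% × 250.0 = 26.85 kg
  CaO: 5.646% × 250.0 = 14.12 kg
  ZnO: 2.566% × 250.0 = 6.415 kg
  Al2O3: 8.724% × 250.0 = 21.81 kg
Verifying the oxide balance applying the batch weights above, for the quoted basis mass (each sum matches its target mass once rounding is allowed for):
  SiO2: 166.2·0.9951 + 29.67·0.5211 = 180.8 kg (target 180.8 kg)
  PbO: 26.88·0.9990 = 26.85 kg (target 26.85 kg)
  CaO: 29.67·0.4758 = 14.12 kg (target 14.12 kg)
  ZnO: 6.428·0.9980 = 6.415 kg (target 6.415 kg)
  Al2O3: 21.40·0.9960 + 166.2·0.003000 = 21.81 kg (target 21.81 kg)
The glass-mass cross-check: net batch after ignition = 250.0 kg (summing oxide targets gives 250.0 kg; stated basis 250.0 kg — deltas are rounding alone).
Whole-batch sum: Σ batch = 250.6 kg; the LOI term Σ batch·LOI equals 0.5331 kg; yield, glass over the total, = 99.79%.

Batch per 250.0 kg glaze:
  Zinc white: 6.428 kg
  Tabular alumina: 21.40 kg
  Silica sand: 166.2 kg
  PbO: 26.88 kg
  Wollastonite: 29.67 kg
Total batch = 250.6 kg; LOI loss = 0.5331 kg; yield = 99.79%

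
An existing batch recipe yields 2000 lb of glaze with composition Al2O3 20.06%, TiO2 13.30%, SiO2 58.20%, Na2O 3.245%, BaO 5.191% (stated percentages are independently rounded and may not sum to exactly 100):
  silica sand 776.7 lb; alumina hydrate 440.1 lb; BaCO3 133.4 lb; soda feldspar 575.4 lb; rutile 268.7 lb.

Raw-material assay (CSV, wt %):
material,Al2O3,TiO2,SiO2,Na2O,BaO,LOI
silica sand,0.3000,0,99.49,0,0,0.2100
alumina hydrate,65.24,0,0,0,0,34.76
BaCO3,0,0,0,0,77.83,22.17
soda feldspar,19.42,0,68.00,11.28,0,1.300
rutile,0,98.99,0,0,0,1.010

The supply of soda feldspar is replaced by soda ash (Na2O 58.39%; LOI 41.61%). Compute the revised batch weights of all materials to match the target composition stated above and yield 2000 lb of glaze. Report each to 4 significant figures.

Each numeric step maintains full float precision in all steps. Intermediates appear rounded to 4 significant digits. Each reported value receives exactly one rounding — the derived quantities (the totals, LOI, glass mass, five oxide percentages, the yield) are re-derived at full precision using the weight values per 2000 lb of glass, exactly as shown in either problem or answer.
Per-oxide target masses for 2000 lb glaze:
  Al2O3: 20.06% × 2000 = 401.2 lb
  TiO2: 13.30% × 2000 = 266.0 lb
  SiO2: 58.20% × 2000 = 1164 lb
  Na2O: 3.245% × 2000 = 64.90 lb
  BaO: 5.191% × 2000 = 103.8 lb
Balance tally, oxide-wise, working from each reported weight, versus the basis set out (sums match the target masses within answer rounding):
  Al2O3: 1170·0.003000 + 609.6·0.6524 = 401.2 lb (target 401.2 lb)
  TiO2: 268.7·0.9899 = 266.0 lb (target 266.0 lb)
  SiO2: 1170·0.9949 = 1164 lb (target 1164 lb)
  Na2O: 111.1·0.5839 = 64.87 lb (target 64.90 lb)
  BaO: 133.4·0.7783 = 103.8 lb (target 103.8 lb)
Glass-mass bookkeeping: batch total minus LOI = 2000 lb (the Σ of target masses is 2000 lb; stated basis 2000 lb — differing by rounding only).
Batch total: Σ batch = 2293 lb; Σ batch·LOI gives LOI loss = 292.9 lb; yield, glass over the total, = 87.23%.

Revised batch per 2000 lb glaze:
  silica sand: 1170 lb
  alumina hydrate: 609.6 lb
  BaCO3: 133.4 lb
  soda ash: 111.1 lb
  rutile: 268.7 lb
Total batch = 2293 lb; LOI loss = 292.9 lb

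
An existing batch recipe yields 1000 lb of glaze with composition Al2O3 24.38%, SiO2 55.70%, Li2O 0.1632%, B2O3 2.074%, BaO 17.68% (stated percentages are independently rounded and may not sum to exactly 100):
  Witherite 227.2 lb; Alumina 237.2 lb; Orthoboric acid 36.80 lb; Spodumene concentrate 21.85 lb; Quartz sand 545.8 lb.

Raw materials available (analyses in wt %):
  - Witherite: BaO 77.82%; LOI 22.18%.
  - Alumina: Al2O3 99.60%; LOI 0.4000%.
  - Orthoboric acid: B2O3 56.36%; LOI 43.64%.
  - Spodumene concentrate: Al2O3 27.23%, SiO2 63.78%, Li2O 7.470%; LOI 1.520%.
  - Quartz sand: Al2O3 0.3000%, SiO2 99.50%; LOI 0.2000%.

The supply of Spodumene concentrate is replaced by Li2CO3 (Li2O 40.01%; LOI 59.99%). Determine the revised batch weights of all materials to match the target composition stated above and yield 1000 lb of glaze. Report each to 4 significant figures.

Values along the way are displayed rounded off to 4 significant digits on the page. The whole derivation maintains full float precision throughout — exactly one rounding lands on every reported figure — the derived quantities (the five compositions, yield, ignition loss, net glass mass, the totals) are recomputed in exact precision from the batch weights on 1000 lb of glass precisely as stated by either problem or answer.
Target oxide masses per 1000 lb glaze:
  Al2O3: 24.38% × 1000 = 243.8 lb
  SiO2: 55.70% × 1000 = 557.0 lb
  Li2O: 0.1632% × 1000 = 1.632 lb
  B2O3: 2.074% × 1000 = 20.74 lb
  BaO: 17.68% × 1000 = 176.8 lb
Checking each oxide sum with the batch weights as given, against the basis in use (summed amounts equal target values modulo rounding of the values):
  Al2O3: 243.1·0.9960 + 559.8·0.003000 = 243.8 lb (target 243.8 lb)
  SiO2: 559.8·0.9950 = 557.0 lb (target 557.0 lb)
  Li2O: 4.079·0.4001 = 1.632 lb (target 1.632 lb)
  B2O3: 36.80·0.5636 = 20.74 lb (target 20.74 lb)
  BaO: 227.2·0.7782 = 176.8 lb (target 176.8 lb)
Consistency of the glass mass: total charge less LOI = 1000 lb (per-oxide target masses sum to 1000 lb; against the stated basis, 1000 lb — a pure rounding effect).
Adding the batch up: Σ batch = 1071 lb; loss to ignition Σ batch·LOI = 70.99 lb; as yield: glass ÷ batch → 93.37%.

Revised batch per 1000 lb glaze:
  Witherite: 227.2 lb
  Alumina: 243.1 lb
  Orthoboric acid: 36.80 lb
  Li2CO3: 4.079 lb
  Quartz sand: 559.8 lb
Total batch = 1071 lb; LOI loss = 70.99 lb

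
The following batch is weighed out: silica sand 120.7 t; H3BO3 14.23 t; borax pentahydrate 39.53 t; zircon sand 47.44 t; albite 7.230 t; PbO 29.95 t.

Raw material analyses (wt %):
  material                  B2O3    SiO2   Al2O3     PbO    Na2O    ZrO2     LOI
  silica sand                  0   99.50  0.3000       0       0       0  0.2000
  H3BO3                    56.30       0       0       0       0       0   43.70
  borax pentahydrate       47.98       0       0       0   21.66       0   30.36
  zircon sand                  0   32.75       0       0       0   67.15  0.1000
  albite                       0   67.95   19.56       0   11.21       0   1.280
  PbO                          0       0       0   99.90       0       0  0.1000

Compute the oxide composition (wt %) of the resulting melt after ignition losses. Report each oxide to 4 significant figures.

Glass mass = 240.4 t (batch 259.1 − LOI 18.63).
Composition: B2O3 11.22%, SiO2 58.45%, Al2O3 0.7387%, PbO 12.44%, Na2O 3.898%, ZrO2 13.25%

Intermediates appear (rounded to 4 significant digits) within the worked lines. The working math keeps exact precision from first step to last. Each reported figure is rounded only once; the derived quantities, which include yield, six oxide percentages, ignition loss, net glass mass, the totals, are rebuilt at full precision, as quoted within the problem or the answer, using the weight values per 240.4 t of glass.
Per-oxide mass from batch:
  B2O3: 14.23·0.5630 + 39.53·0.4798 = 26.98 t
  SiO2: 120.7·0.9950 + 47.44·0.3275 + 7.230·0.6795 = 140.5 t
  Al2O3: 120.7·0.003000 + 7.230·0.1956 = 1.776 t
  PbO: 29.95·0.9990 = 29.92 t
  Na2O: 39.53·0.2166 + 7.230·0.1121 = 9.373 t
  ZrO2: 47.44·0.6715 = 31.86 t
LOI: 120.7·0.002000 + 14.23·0.4370 + 39.53·0.3036 + 47.44·0.001000 + 7.230·0.01280 + 29.95·0.001000 = 18.63 t
Glass = total batch minus LOI = 259.1 − 18.63 = 240.4 t (the oxide masses sum to this)
each wt % is 100 × oxide ÷ glass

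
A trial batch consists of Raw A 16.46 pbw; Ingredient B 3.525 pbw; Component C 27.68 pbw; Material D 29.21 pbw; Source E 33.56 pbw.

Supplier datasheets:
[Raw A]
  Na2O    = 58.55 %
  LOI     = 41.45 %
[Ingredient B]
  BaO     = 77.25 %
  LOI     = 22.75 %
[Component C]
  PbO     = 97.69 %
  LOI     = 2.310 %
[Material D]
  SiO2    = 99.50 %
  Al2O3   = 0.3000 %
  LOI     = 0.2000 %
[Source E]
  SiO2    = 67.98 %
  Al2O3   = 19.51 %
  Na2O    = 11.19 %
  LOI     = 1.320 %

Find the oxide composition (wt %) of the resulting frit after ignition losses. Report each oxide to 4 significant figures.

Glass mass = 101.7 pbw (batch 110.4 − LOI 8.765).
Composition: SiO2 51.03%, Al2O3 6.526%, BaO 2.678%, Na2O 13.17%, PbO 26.60%

Intermediates appear (rounded to 4 significant figures) in the printout; each numeric step holds full float precision in every operation — each reported figure undergoes a single rounding. All derived quantities, including totals, LOI, the five compositions, glass mass, the yield, are computed from the weighed amounts for 101.7 pbw of glass in full float precision as they appear in the problem or answer text.
Mass of each oxide from the mix:
  SiO2: 29.21·0.9950 + 33.56·0.6798 = 51.88 pbw
  Al2O3: 29.21·0.003000 + 33.56·0.1951 = 6.635 pbw
  BaO: 3.525·0.7725 = 2.723 pbw
  Na2O: 16.46·0.5855 + 33.56·0.1119 = 13.39 pbw
  PbO: 27.68·0.9769 = 27.04 pbw
LOI: 16.46·0.4145 + 3.525·0.2275 + 27.68·0.02310 + 29.21·0.002000 + 33.56·0.01320 = 8.765 pbw
Glass = total batch minus LOI = 110.4 − 8.765 = 101.7 pbw (consistent with Σ oxide mass)
percent by weight: oxide/glass ×100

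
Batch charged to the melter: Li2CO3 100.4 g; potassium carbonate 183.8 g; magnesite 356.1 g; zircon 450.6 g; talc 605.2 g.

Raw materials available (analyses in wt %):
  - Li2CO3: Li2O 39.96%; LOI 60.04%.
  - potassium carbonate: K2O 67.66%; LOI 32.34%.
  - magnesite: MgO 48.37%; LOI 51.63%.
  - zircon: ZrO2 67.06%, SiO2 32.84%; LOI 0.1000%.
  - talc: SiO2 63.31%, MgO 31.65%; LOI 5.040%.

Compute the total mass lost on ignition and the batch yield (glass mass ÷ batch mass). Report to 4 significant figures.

Exact precision is maintained at every stage; intermediates appear rounded to four significant figures in the working — each reported figure takes exactly one rounding; all derived quantities, including the totals, the five compositions, the yield, ignition loss, glass mass, are rebuilt using the weight values for 1362 g of glass in full precision as they appear in the problem or answer text.
Material-by-material LOI:
  Li2CO3: 100.4 × 0.6004 = 60.28 g
  potassium carbonate: 183.8 × 0.3234 = 59.44 g
  magnesite: 356.1 × 0.5163 = 183.9 g
  zircon: 450.6 × 0.001000 = 0.4506 g
  talc: 605.2 × 0.05040 = 30.50 g
Total LOI = 334.5 g
Glass = batch − LOI = 1696 − 334.5 = 1362 g

LOI loss = 334.5 g; glass = 1362 g; yield = 80.28%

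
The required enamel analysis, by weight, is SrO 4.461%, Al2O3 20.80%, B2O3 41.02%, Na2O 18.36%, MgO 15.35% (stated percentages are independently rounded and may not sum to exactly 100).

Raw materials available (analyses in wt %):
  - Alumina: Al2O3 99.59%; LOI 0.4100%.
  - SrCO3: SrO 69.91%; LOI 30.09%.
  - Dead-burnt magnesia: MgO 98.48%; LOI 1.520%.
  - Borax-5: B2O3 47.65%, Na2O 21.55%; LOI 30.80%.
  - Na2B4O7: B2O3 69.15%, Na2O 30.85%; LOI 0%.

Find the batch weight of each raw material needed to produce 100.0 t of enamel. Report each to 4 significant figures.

Working values are displayed, with 4-significant-digit rounding, when written out. The working math maintains exact precision from first step to last — each reported figure sees exactly one rounding — all derived quantities are carried from the weighed amounts for 100.0 t of glass at full float precision (the five compositions, glass mass, the yield, ignition loss, the totals), exactly as printed in the question or the answer.
Per-oxide target masses for 100.0 t enamel:
  SrO: 4.461% × 100.0 = 4.461 t
  Al2O3: 20.80% × 100.0 = 20.80 t
  B2O3: 41.02% × 100.0 = 41.02 t
  Na2O: 18.36% × 100.0 = 18.36 t
  MgO: 15.35% × 100.0 = 15.35 t
Balance tally, oxide-wise, on the weights just shown, for the quoted basis mass (delivered sums recover each target exact up to rounding of places):
  SrO: 6.381·0.6991 = 4.461 t (target 4.461 t)
  Al2O3: 20.89·0.9959 = 20.80 t (target 20.80 t)
  B2O3: 20.45·0.4765 + 45.23·0.6915 = 41.02 t (target 41.02 t)
  Na2O: 20.45·0.2155 + 45.23·0.3085 = 18.36 t (target 18.36 t)
  MgO: 15.59·0.9848 = 15.35 t (target 15.35 t)
Glass mass check: Σ batch − LOI loss = 100.0 t (targets for the oxides total 99.99 t; against the stated basis, 100.0 t — deltas are rounding alone).
Adding the batch up: Σ batch = 108.5 t; the LOI term Σ batch·LOI equals 8.541 t; glass ÷ batch gives a yield of 92.13%.

Batch per 100.0 t enamel:
  Alumina: 20.89 t
  SrCO3: 6.381 t
  Dead-burnt magnesia: 15.59 t
  Borax-5: 20.45 t
  Na2B4O7: 45.23 t
Total batch = 108.5 t; LOI loss = 8.541 t; yield = 92.13%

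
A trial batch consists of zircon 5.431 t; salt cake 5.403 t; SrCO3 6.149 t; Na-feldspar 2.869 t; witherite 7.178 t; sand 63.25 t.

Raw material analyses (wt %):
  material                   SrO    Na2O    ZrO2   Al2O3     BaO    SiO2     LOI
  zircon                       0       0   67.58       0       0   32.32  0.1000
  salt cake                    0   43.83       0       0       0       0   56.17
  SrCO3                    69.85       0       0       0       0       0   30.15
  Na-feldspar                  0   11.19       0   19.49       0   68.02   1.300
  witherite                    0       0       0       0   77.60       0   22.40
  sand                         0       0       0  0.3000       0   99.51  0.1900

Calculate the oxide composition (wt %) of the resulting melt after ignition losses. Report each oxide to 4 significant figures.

Glass mass = 83.62 t (batch 90.28 − LOI 6.660).
Composition: SrO 5.136%, Na2O 3.216%, ZrO2 4.389%, Al2O3 0.8956%, BaO 6.661%, SiO2 79.70%

Values along the way appear (rounded to 4 significant figures) alongside each step. Each numeric step carries full precision at each step; each reported result takes exactly one rounding. The derived quantities, which include net glass mass, the six compositions, the totals, ignition loss, yield, are computed at exact precision, precisely as stated by problem or answer, from the weighed amounts on 83.62 t of glass.
Mass of each oxide from the mix:
  SrO: 6.149·0.6985 = 4.295 t
  Na2O: 5.403·0.4383 + 2.869·0.1119 = 2.689 t
  ZrO2: 5.431·0.6758 = 3.670 t
  Al2O3: 2.869·0.1949 + 63.25·0.003000 = 0.7489 t
  BaO: 7.178·0.7760 = 5.570 t
  SiO2: 5.431·0.3232 + 2.869·0.6802 + 63.25·0.9951 = 66.65 t
LOI: 5.431·0.001000 + 5.403·0.5617 + 6.149·0.3015 + 2.869·0.01300 + 7.178·0.2240 + 63.25·0.001900 = 6.660 t
batch − LOI leaves glass = 90.28 − 6.660 = 83.62 t (equal to the oxide-mass sum)
each wt % is 100 × oxide ÷ glass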